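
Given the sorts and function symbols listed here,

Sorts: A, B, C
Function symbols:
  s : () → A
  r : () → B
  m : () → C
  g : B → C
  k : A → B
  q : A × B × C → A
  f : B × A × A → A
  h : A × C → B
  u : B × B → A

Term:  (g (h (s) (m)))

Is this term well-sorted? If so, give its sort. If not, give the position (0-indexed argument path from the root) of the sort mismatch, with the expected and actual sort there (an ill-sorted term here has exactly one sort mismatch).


    (s) : A
    (m) : C
  (h (s) (m)) : B
(g (h (s) (m))) : C

well-sorted; sort = C


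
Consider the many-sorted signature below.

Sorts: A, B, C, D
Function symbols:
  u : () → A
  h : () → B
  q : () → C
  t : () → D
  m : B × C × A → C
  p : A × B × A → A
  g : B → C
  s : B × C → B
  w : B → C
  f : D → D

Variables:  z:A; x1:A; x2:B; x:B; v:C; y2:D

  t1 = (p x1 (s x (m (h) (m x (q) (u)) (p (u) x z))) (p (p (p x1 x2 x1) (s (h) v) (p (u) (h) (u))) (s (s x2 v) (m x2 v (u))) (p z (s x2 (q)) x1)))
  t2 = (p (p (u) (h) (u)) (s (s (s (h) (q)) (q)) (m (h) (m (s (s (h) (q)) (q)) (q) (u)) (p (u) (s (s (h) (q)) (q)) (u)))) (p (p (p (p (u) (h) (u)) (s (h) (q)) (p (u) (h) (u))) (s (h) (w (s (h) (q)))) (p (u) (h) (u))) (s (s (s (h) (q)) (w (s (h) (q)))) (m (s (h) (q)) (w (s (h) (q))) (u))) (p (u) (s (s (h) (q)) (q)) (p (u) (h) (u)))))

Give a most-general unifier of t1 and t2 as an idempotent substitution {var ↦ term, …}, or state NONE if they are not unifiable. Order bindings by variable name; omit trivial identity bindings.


{v ↦ (w (s (h) (q))), x ↦ (s (s (h) (q)) (q)), x1 ↦ (p (u) (h) (u)), x2 ↦ (s (h) (q)), z ↦ (u)}


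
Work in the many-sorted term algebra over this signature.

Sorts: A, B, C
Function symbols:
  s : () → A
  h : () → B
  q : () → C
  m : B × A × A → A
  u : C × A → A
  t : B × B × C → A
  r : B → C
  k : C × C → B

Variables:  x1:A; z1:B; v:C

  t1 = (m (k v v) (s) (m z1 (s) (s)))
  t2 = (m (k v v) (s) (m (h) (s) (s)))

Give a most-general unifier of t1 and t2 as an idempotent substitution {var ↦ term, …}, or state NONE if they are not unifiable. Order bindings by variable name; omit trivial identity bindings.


{z1 ↦ (h)}


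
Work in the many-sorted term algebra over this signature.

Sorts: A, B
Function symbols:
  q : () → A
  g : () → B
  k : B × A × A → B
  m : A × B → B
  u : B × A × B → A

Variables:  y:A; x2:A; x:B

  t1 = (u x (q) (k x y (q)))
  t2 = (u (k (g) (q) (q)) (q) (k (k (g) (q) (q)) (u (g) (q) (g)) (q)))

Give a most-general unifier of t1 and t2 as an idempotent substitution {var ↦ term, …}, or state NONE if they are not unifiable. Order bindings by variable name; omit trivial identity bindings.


{x ↦ (k (g) (q) (q)), y ↦ (u (g) (q) (g))}


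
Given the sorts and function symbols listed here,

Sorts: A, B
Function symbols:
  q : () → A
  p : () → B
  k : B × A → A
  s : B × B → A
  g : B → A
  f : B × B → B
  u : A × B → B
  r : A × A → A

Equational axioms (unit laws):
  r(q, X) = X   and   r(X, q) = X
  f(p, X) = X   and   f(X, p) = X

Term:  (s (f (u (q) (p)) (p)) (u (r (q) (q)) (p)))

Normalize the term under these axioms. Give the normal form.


1. (s (f (u (q) (p)) (p)) (u (r (q) (q)) (p)))  →  (s (u (q) (p)) (u (r (q) (q)) (p)))
2. (s (u (q) (p)) (u (r (q) (q)) (p)))  →  (s (u (q) (p)) (u (q) (p)))

normal form = (s (u (q) (p)) (u (q) (p)))


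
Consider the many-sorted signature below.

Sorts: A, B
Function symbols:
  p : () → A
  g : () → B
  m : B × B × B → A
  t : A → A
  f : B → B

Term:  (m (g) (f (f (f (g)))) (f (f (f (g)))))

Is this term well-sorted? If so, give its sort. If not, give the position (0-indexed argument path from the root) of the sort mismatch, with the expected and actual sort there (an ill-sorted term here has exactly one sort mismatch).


  (g) : B
        (g) : B
      (f (g)) : B
    (f (f (g))) : B
  (f (f (f (g)))) : B
        (g) : B
      (f (g)) : B
    (f (f (g))) : B
  (f (f (f (g)))) : B
(m (g) (f (f (f (g)))) (f (f (f (g))))) : A

well-sorted; sort = A


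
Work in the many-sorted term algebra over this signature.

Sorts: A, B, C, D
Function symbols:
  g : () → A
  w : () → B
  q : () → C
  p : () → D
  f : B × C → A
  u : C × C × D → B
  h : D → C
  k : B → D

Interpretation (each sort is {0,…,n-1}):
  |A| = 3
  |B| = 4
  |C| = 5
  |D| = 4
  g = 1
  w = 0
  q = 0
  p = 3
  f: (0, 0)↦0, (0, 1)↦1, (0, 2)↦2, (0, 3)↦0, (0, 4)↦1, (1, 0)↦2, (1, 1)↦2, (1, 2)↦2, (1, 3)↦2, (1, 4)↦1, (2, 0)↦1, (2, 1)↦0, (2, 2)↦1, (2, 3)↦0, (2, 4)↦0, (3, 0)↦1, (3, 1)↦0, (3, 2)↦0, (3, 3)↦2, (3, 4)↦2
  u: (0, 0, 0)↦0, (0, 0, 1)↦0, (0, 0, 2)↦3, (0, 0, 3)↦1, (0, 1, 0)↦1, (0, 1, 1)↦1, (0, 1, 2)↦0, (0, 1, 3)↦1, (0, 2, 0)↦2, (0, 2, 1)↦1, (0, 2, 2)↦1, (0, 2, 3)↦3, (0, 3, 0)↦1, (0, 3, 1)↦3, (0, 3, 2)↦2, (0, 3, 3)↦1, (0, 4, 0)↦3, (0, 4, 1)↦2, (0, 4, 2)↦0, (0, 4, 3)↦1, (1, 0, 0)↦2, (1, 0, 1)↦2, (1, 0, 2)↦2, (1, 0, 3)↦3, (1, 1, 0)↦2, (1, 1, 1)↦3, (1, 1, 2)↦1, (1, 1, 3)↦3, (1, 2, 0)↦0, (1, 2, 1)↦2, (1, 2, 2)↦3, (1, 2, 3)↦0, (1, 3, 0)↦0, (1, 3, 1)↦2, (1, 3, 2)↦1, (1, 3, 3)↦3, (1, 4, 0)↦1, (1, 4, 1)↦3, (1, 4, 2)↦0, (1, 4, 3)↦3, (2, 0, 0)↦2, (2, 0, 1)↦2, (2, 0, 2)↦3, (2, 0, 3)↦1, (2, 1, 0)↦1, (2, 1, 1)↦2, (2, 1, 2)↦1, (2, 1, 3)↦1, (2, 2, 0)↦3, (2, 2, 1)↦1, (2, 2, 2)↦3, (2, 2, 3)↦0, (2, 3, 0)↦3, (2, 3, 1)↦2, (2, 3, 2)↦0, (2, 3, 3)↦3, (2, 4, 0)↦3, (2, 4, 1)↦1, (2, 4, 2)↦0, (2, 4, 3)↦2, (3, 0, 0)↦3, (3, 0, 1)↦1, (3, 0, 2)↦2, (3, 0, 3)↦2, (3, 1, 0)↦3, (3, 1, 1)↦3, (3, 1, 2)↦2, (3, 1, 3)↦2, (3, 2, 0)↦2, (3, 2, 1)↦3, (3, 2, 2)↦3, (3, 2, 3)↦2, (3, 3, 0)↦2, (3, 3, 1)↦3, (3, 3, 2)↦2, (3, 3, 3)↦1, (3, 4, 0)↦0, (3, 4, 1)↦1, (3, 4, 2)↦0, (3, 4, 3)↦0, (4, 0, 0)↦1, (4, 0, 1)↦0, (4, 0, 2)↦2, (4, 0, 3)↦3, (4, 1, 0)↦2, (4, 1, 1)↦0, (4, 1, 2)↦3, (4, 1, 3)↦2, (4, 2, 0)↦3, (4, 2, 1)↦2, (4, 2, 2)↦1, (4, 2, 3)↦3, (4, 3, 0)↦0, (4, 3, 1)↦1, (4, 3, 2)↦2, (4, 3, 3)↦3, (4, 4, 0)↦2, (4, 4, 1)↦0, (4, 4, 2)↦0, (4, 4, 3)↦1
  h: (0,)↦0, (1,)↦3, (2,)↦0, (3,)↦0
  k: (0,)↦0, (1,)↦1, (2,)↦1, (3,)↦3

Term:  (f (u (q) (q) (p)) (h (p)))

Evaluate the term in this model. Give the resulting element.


  q = 0
  q = 0
  p = 3
  (u (q) (q) (p)) = u(0, 0, 3) = 1
  p = 3
  (h (p)) = h(3,) = 0
  (f (u (q) (q) (p)) (h (p))) = f(1, 0) = 2

value = 2


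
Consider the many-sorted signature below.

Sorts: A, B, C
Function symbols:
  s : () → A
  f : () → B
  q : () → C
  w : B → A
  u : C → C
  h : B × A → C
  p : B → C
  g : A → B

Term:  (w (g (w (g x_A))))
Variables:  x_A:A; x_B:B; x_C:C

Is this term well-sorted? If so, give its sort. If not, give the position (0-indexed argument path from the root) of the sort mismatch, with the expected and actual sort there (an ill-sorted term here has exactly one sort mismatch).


well-sorted; sort = A

        x_A : A
      (g x_A) : B
    (w (g x_A)) : A
  (g (w (g x_A))) : B
(w (g (w (g x_A)))) : A


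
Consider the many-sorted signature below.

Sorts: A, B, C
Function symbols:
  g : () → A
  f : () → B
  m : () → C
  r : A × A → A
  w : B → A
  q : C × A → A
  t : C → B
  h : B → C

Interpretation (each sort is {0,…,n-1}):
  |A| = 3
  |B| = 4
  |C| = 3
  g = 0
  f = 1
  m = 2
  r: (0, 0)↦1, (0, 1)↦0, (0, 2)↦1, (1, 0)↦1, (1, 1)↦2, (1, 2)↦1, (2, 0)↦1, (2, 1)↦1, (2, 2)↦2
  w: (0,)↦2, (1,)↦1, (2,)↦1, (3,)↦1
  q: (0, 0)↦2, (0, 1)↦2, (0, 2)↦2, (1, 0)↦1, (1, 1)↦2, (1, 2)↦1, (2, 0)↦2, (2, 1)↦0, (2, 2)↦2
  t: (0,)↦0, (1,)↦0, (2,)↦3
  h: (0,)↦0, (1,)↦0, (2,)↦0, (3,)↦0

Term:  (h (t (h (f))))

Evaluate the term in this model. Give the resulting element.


value = 0

  f = 1
  (h (f)) = h(1,) = 0
  (t (h (f))) = t(0,) = 0
  (h (t (h (f)))) = h(0,) = 0


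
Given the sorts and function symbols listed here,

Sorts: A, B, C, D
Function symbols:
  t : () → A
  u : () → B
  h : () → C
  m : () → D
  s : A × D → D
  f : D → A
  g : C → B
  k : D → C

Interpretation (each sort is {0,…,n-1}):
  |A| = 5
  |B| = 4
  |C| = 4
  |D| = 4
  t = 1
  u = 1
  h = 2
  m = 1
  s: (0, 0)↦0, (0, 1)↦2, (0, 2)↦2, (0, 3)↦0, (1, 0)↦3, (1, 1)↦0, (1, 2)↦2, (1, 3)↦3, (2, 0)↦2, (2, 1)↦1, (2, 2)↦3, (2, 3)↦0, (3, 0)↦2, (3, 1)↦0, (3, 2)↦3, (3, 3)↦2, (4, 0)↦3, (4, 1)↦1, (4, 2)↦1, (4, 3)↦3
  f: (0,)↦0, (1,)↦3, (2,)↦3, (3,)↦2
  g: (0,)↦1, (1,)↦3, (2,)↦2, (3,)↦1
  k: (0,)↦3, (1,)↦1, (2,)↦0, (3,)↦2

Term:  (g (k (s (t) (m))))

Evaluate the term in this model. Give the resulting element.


  t = 1
  m = 1
  (s (t) (m)) = s(1, 1) = 0
  (k (s (t) (m))) = k(0,) = 3
  (g (k (s (t) (m)))) = g(3,) = 1

value = 1


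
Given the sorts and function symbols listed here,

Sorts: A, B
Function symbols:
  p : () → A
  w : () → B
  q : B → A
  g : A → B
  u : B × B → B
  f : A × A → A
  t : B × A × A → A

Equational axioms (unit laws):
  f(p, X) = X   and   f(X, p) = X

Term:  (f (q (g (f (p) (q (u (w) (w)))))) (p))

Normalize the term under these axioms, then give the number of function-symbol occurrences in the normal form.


size = 6

1. (f (q (g (f (p) (q (u (w) (w)))))) (p))  →  (q (g (f (p) (q (u (w) (w))))))
2. (q (g (f (p) (q (u (w) (w))))))  →  (q (g (q (u (w) (w)))))
normal form: (q (g (q (u (w) (w)))))


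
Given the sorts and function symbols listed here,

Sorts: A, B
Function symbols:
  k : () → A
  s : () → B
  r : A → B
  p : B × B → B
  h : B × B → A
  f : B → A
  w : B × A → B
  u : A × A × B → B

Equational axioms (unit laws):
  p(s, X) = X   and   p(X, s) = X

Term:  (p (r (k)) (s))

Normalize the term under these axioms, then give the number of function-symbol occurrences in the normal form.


1. (p (r (k)) (s))  →  (r (k))
normal form: (r (k))

size = 2


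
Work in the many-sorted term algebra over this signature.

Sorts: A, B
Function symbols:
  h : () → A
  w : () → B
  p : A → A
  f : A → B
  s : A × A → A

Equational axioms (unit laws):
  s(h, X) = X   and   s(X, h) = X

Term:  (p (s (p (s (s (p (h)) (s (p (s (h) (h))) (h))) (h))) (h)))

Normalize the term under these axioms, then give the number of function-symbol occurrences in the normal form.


1. (p (s (p (s (s (p (h)) (s (p (s (h) (h))) (h))) (h))) (h)))  →  (p (p (s (s (p (h)) (s (p (s (h) (h))) (h))) (h))))
2. (p (p (s (s (p (h)) (s (p (s (h) (h))) (h))) (h))))  →  (p (p (s (p (h)) (s (p (s (h) (h))) (h)))))
3. (p (p (s (p (h)) (s (p (s (h) (h))) (h)))))  →  (p (p (s (p (h)) (p (s (h) (h))))))
4. (p (p (s (p (h)) (p (s (h) (h))))))  →  (p (p (s (p (h)) (p (h)))))
normal form: (p (p (s (p (h)) (p (h)))))

size = 7


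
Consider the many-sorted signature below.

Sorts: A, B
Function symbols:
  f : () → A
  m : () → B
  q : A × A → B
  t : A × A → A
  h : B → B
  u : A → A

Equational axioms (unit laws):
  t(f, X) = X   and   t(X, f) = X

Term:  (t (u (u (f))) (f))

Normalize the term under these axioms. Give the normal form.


1. (t (u (u (f))) (f))  →  (u (u (f)))

normal form = (u (u (f)))


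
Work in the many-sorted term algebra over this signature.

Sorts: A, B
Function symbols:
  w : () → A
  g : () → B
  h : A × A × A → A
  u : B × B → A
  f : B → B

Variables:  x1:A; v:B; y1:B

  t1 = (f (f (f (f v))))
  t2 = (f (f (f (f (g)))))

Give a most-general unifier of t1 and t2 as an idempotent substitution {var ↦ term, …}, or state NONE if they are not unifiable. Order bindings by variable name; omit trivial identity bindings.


{v ↦ (g)}


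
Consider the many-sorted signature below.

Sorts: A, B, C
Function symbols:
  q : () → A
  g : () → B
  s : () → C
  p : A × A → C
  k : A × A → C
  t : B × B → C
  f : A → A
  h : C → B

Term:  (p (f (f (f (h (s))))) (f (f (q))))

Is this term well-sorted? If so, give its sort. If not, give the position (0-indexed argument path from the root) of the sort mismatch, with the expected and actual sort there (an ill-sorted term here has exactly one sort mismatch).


ill-sorted at position [0, 0, 0, 0]: expected A, got B

          (s) : C
        (h (s)) : B
      (f (h (s))) : ✗ arg 0 at [0, 0, 0, 0] has sort B, expected A
      (q) : A
    (f (q)) : A
  (f (f (q))) : A


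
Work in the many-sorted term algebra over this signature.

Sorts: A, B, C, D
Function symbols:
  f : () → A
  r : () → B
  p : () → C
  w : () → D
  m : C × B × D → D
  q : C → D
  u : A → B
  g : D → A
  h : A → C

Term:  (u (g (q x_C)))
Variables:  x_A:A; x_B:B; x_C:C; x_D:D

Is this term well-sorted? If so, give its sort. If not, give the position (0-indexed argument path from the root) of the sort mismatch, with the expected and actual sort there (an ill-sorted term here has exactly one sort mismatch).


well-sorted; sort = B

      x_C : C
    (q x_C) : D
  (g (q x_C)) : A
(u (g (q x_C))) : B


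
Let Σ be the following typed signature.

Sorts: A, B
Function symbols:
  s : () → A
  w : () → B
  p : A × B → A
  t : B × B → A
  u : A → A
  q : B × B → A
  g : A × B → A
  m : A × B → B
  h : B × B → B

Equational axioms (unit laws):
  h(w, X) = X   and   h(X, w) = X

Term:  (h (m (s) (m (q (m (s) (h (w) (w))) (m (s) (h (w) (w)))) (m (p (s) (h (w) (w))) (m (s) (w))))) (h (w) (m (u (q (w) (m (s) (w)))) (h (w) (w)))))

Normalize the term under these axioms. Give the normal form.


normal form = (h (m (s) (m (q (m (s) (w)) (m (s) (w))) (m (p (s) (w)) (m (s) (w))))) (m (u (q (w) (m (s) (w)))) (w)))

1. (h (m (s) (m (q (m (s) (h (w) (w))) (m (s) (h (w) (w)))) (m (p (s) (h (w) (w))) (m (s) (w))))) (h (w) (m (u (q (w) (m (s) (w)))) (h (w) (w)))))  →  (h (m (s) (m (q (m (s) (w)) (m (s) (h (w) (w)))) (m (p (s) (h (w) (w))) (m (s) (w))))) (h (w) (m (u (q (w) (m (s) (w)))) (h (w) (w)))))
2. (h (m (s) (m (q (m (s) (w)) (m (s) (h (w) (w)))) (m (p (s) (h (w) (w))) (m (s) (w))))) (h (w) (m (u (q (w) (m (s) (w)))) (h (w) (w)))))  →  (h (m (s) (m (q (m (s) (w)) (m (s) (w))) (m (p (s) (h (w) (w))) (m (s) (w))))) (h (w) (m (u (q (w) (m (s) (w)))) (h (w) (w)))))
3. (h (m (s) (m (q (m (s) (w)) (m (s) (w))) (m (p (s) (h (w) (w))) (m (s) (w))))) (h (w) (m (u (q (w) (m (s) (w)))) (h (w) (w)))))  →  (h (m (s) (m (q (m (s) (w)) (m (s) (w))) (m (p (s) (w)) (m (s) (w))))) (h (w) (m (u (q (w) (m (s) (w)))) (h (w) (w)))))
4. (h (m (s) (m (q (m (s) (w)) (m (s) (w))) (m (p (s) (w)) (m (s) (w))))) (h (w) (m (u (q (w) (m (s) (w)))) (h (w) (w)))))  →  (h (m (s) (m (q (m (s) (w)) (m (s) (w))) (m (p (s) (w)) (m (s) (w))))) (m (u (q (w) (m (s) (w)))) (h (w) (w))))
5. (h (m (s) (m (q (m (s) (w)) (m (s) (w))) (m (p (s) (w)) (m (s) (w))))) (m (u (q (w) (m (s) (w)))) (h (w) (w))))  →  (h (m (s) (m (q (m (s) (w)) (m (s) (w))) (m (p (s) (w)) (m (s) (w))))) (m (u (q (w) (m (s) (w)))) (w)))


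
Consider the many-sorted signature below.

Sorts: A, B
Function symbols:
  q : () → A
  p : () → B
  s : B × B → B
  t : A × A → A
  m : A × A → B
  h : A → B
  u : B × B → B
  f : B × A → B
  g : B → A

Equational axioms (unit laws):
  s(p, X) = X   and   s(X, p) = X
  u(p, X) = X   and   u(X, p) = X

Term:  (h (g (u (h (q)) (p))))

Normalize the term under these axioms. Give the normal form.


normal form = (h (g (h (q))))

1. (h (g (u (h (q)) (p))))  →  (h (g (h (q))))


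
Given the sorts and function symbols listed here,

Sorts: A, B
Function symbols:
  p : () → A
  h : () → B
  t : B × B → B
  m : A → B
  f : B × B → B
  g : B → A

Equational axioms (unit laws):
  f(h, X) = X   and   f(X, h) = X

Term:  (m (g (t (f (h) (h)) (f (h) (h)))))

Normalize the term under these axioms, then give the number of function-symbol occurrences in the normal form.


size = 5

1. (m (g (t (f (h) (h)) (f (h) (h)))))  →  (m (g (t (h) (f (h) (h)))))
2. (m (g (t (h) (f (h) (h)))))  →  (m (g (t (h) (h))))
normal form: (m (g (t (h) (h))))


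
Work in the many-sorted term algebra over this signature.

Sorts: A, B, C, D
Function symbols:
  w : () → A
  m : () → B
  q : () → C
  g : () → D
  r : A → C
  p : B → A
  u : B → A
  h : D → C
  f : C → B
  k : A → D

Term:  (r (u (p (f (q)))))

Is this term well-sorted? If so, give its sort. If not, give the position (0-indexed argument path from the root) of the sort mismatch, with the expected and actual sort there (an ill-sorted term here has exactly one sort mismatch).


        (q) : C
      (f (q)) : B
    (p (f (q))) : A
  (u (p (f (q)))) : ✗ arg 0 at [0, 0] has sort A, expected B

ill-sorted at position [0, 0]: expected B, got A


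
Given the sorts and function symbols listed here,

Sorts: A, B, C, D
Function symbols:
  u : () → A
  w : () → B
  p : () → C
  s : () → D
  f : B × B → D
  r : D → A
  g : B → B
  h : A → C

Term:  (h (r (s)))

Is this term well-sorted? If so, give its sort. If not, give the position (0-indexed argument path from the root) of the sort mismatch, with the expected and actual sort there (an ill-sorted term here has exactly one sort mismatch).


    (s) : D
  (r (s)) : A
(h (r (s))) : C

well-sorted; sort = C


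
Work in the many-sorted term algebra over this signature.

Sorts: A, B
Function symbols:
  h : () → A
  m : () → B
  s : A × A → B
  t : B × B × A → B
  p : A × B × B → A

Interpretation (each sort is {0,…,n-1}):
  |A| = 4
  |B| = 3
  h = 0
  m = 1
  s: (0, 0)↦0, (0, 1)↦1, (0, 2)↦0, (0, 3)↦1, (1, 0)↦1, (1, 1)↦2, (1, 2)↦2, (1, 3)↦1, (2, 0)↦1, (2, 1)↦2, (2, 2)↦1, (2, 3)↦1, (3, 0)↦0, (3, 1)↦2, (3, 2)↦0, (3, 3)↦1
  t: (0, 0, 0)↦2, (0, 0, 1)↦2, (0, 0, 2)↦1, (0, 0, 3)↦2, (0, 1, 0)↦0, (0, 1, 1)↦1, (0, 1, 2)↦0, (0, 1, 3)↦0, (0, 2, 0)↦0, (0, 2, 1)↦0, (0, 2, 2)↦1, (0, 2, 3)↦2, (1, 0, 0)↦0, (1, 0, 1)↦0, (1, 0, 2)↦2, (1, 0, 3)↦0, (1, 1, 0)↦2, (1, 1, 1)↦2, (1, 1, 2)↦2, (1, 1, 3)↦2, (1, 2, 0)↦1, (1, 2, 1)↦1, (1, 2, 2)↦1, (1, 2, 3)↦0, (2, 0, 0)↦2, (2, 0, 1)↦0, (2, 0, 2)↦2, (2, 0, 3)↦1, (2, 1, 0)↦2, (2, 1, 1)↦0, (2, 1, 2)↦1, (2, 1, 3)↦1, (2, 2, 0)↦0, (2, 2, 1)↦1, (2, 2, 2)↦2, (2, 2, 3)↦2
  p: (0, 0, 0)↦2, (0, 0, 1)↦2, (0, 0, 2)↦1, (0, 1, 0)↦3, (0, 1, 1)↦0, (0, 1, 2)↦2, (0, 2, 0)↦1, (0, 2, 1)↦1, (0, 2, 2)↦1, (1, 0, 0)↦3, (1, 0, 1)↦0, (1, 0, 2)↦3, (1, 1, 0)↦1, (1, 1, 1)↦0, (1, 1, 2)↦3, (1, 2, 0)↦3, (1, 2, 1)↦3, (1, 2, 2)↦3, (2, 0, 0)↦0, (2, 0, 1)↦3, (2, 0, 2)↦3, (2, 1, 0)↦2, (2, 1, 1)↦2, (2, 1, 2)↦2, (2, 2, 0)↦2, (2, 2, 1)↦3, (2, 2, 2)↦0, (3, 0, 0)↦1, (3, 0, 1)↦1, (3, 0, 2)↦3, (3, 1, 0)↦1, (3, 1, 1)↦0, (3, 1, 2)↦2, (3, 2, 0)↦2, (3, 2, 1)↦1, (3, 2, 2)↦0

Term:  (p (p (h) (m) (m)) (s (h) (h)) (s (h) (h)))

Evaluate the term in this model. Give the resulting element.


value = 2

  h = 0
  m = 1
  m = 1
  (p (h) (m) (m)) = p(0, 1, 1) = 0
  h = 0
  h = 0
  (s (h) (h)) = s(0, 0) = 0
  h = 0
  h = 0
  (s (h) (h)) = s(0, 0) = 0
  (p (p (h) (m) (m)) (s (h) (h)) (s (h) (h))) = p(0, 0, 0) = 2


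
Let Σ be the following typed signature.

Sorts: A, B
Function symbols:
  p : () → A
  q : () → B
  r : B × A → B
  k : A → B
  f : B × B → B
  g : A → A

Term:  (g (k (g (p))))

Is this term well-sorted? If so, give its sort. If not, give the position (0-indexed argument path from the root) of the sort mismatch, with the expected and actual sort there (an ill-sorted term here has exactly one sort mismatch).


      (p) : A
    (g (p)) : A
  (k (g (p))) : B
(g (k (g (p)))) : ✗ arg 0 at [0] has sort B, expected A

ill-sorted at position [0]: expected A, got B


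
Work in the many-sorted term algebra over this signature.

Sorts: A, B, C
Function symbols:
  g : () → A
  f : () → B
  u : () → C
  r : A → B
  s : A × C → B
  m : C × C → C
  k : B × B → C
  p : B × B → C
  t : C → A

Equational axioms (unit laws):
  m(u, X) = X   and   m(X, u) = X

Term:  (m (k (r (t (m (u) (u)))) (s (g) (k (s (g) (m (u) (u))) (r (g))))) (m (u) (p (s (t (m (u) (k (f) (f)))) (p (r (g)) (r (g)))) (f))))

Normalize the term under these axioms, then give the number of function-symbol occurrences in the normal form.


1. (m (k (r (t (m (u) (u)))) (s (g) (k (s (g) (m (u) (u))) (r (g))))) (m (u) (p (s (t (m (u) (k (f) (f)))) (p (r (g)) (r (g)))) (f))))  →  (m (k (r (t (u))) (s (g) (k (s (g) (m (u) (u))) (r (g))))) (m (u) (p (s (t (m (u) (k (f) (f)))) (p (r (g)) (r (g)))) (f))))
2. (m (k (r (t (u))) (s (g) (k (s (g) (m (u) (u))) (r (g))))) (m (u) (p (s (t (m (u) (k (f) (f)))) (p (r (g)) (r (g)))) (f))))  →  (m (k (r (t (u))) (s (g) (k (s (g) (u)) (r (g))))) (m (u) (p (s (t (m (u) (k (f) (f)))) (p (r (g)) (r (g)))) (f))))
3. (m (k (r (t (u))) (s (g) (k (s (g) (u)) (r (g))))) (m (u) (p (s (t (m (u) (k (f) (f)))) (p (r (g)) (r (g)))) (f))))  →  (m (k (r (t (u))) (s (g) (k (s (g) (u)) (r (g))))) (p (s (t (m (u) (k (f) (f)))) (p (r (g)) (r (g)))) (f)))
4. (m (k (r (t (u))) (s (g) (k (s (g) (u)) (r (g))))) (p (s (t (m (u) (k (f) (f)))) (p (r (g)) (r (g)))) (f)))  →  (m (k (r (t (u))) (s (g) (k (s (g) (u)) (r (g))))) (p (s (t (k (f) (f))) (p (r (g)) (r (g)))) (f)))
normal form: (m (k (r (t (u))) (s (g) (k (s (g) (u)) (r (g))))) (p (s (t (k (f) (f))) (p (r (g)) (r (g)))) (f)))

size = 25


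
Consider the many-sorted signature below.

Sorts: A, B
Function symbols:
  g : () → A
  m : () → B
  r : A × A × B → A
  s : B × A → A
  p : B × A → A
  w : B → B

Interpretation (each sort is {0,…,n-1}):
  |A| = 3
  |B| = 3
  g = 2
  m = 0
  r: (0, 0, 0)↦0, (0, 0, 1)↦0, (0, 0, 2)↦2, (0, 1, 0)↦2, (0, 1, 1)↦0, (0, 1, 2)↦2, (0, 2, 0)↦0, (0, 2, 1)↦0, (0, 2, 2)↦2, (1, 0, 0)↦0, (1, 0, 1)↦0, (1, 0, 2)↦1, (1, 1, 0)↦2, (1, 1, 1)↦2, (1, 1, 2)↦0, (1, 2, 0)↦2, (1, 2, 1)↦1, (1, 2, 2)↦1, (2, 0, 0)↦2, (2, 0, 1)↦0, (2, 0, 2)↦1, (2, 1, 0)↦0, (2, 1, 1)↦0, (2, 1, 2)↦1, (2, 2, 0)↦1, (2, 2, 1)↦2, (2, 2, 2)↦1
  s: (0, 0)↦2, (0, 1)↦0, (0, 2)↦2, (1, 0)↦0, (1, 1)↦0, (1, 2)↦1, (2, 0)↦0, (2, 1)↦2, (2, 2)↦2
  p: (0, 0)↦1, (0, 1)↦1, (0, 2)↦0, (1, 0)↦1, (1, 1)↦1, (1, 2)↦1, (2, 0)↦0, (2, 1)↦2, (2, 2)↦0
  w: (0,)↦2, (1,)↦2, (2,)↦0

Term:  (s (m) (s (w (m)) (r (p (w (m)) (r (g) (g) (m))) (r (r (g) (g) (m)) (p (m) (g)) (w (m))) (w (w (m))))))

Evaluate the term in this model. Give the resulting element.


value = 2

  m = 0
  m = 0
  (w (m)) = w(0,) = 2
  m = 0
  (w (m)) = w(0,) = 2
  g = 2
  g = 2
  m = 0
  (r (g) (g) (m)) = r(2, 2, 0) = 1
  (p (w (m)) (r (g) (g) (m))) = p(2, 1) = 2
  g = 2
  g = 2
  m = 0
  (r (g) (g) (m)) = r(2, 2, 0) = 1
  m = 0
  g = 2
  (p (m) (g)) = p(0, 2) = 0
  m = 0
  (w (m)) = w(0,) = 2
  (r (r (g) (g) (m)) (p (m) (g)) (w (m))) = r(1, 0, 2) = 1
  m = 0
  (w (m)) = w(0,) = 2
  (w (w (m))) = w(2,) = 0
  (r (p (w (m)) (r (g) (g) (m))) (r (r (g) (g) (m)) (p (m) (g)) (w (m))) (w (w (m)))) = r(2, 1, 0) = 0
  (s (w (m)) (r (p (w (m)) (r (g) (g) (m))) (r (r (g) (g) (m)) (p (m) (g)) (w (m))) (w (w (m))))) = s(2, 0) = 0
  (s (m) (s (w (m)) (r (p (w (m)) (r (g) (g) (m))) (r (r (g) (g) (m)) (p (m) (g)) (w (m))) (w (w (m)))))) = s(0, 0) = 2


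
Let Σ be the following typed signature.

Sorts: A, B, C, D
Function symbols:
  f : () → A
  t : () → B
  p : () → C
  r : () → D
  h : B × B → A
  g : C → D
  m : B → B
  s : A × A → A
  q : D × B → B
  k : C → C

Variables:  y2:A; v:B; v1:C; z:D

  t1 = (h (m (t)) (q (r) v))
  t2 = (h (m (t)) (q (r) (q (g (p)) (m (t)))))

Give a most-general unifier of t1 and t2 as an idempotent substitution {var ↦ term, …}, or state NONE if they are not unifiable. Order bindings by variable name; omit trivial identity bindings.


{v ↦ (q (g (p)) (m (t)))}


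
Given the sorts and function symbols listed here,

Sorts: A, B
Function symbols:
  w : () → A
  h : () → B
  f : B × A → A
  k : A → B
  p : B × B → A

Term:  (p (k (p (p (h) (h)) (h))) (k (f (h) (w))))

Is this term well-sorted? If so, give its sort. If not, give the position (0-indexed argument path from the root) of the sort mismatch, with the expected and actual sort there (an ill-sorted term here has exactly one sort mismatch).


        (h) : B
        (h) : B
      (p (h) (h)) : A
      (h) : B
    (p (p (h) (h)) (h)) : ✗ arg 0 at [0, 0, 0] has sort A, expected B
      (h) : B
      (w) : A
    (f (h) (w)) : A
  (k (f (h) (w))) : B

ill-sorted at position [0, 0, 0]: expected B, got A


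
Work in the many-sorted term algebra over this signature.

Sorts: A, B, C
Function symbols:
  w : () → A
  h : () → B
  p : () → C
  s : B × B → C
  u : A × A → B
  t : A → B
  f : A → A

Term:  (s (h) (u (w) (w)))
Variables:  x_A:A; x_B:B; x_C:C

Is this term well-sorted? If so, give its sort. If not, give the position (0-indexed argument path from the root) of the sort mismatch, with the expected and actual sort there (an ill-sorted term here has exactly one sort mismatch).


well-sorted; sort = C

  (h) : B
    (w) : A
    (w) : A
  (u (w) (w)) : B
(s (h) (u (w) (w))) : C


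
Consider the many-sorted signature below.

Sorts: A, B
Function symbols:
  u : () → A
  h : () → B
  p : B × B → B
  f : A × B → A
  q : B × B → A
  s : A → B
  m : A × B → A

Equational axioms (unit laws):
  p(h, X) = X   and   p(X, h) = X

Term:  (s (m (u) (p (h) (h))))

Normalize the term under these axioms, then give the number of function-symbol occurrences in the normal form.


1. (s (m (u) (p (h) (h))))  →  (s (m (u) (h)))
normal form: (s (m (u) (h)))

size = 4


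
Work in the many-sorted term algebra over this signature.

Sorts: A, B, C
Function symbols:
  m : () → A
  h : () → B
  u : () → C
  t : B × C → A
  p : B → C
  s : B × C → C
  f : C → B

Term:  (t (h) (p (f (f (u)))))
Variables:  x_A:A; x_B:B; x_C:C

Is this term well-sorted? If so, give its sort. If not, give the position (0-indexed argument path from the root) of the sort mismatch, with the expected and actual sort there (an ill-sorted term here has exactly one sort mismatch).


ill-sorted at position [1, 0, 0]: expected C, got B

  (h) : B
        (u) : C
      (f (u)) : B
    (f (f (u))) : ✗ arg 0 at [1, 0, 0] has sort B, expected C


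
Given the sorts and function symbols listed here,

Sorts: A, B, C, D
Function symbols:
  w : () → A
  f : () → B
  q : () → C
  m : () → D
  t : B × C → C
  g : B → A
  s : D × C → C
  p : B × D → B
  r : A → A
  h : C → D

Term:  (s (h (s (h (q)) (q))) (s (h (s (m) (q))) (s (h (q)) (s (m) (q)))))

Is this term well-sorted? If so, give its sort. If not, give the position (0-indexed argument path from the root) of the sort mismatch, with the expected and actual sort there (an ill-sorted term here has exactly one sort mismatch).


        (q) : C
      (h (q)) : D
      (q) : C
    (s (h (q)) (q)) : C
  (h (s (h (q)) (q))) : D
        (m) : D
        (q) : C
      (s (m) (q)) : C
    (h (s (m) (q))) : D
        (q) : C
      (h (q)) : D
        (m) : D
        (q) : C
      (s (m) (q)) : C
    (s (h (q)) (s (m) (q))) : C
  (s (h (s (m) (q))) (s (h (q)) (s (m) (q)))) : C
(s (h (s (h (q)) (q))) (s (h (s (m) (q))) (s (h (q)) (s (m) (q))))) : C

well-sorted; sort = C


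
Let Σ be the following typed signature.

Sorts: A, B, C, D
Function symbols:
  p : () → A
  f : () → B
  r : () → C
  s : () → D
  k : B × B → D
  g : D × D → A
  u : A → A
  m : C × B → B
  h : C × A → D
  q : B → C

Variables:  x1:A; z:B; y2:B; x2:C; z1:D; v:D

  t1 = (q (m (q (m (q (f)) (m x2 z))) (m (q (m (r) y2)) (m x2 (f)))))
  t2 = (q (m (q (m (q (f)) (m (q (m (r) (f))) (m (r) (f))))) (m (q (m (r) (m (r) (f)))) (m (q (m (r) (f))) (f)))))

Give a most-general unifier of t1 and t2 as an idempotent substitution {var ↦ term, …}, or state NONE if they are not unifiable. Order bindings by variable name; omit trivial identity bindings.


{x2 ↦ (q (m (r) (f))), y2 ↦ (m (r) (f)), z ↦ (m (r) (f))}


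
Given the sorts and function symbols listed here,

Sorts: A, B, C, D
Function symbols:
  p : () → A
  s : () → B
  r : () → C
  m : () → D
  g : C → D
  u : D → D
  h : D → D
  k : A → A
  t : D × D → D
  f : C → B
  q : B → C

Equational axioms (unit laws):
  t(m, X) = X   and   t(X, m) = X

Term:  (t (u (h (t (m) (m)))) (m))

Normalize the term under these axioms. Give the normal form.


normal form = (u (h (m)))

1. (t (u (h (t (m) (m)))) (m))  →  (u (h (t (m) (m))))
2. (u (h (t (m) (m))))  →  (u (h (m)))


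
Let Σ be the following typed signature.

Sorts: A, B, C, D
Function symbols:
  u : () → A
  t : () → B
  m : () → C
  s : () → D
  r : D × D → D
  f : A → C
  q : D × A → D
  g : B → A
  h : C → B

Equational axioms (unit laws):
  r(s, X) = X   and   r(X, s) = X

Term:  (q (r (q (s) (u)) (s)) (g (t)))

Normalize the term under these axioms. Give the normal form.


normal form = (q (q (s) (u)) (g (t)))

1. (q (r (q (s) (u)) (s)) (g (t)))  →  (q (q (s) (u)) (g (t)))


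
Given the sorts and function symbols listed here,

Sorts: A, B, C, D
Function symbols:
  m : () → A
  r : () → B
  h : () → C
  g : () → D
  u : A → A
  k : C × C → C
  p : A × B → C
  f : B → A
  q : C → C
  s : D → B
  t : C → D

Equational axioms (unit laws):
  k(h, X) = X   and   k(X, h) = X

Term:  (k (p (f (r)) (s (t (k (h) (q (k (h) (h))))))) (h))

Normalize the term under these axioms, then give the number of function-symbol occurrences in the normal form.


size = 7

1. (k (p (f (r)) (s (t (k (h) (q (k (h) (h))))))) (h))  →  (p (f (r)) (s (t (k (h) (q (k (h) (h)))))))
2. (p (f (r)) (s (t (k (h) (q (k (h) (h)))))))  →  (p (f (r)) (s (t (q (k (h) (h))))))
3. (p (f (r)) (s (t (q (k (h) (h))))))  →  (p (f (r)) (s (t (q (h)))))
normal form: (p (f (r)) (s (t (q (h)))))


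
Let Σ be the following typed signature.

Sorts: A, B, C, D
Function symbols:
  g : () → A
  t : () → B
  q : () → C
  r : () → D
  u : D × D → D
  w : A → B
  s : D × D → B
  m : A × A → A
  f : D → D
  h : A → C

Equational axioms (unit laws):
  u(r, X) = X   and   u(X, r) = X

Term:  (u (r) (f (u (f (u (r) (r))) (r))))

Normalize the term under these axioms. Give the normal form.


1. (u (r) (f (u (f (u (r) (r))) (r))))  →  (f (u (f (u (r) (r))) (r)))
2. (f (u (f (u (r) (r))) (r)))  →  (f (f (u (r) (r))))
3. (f (f (u (r) (r))))  →  (f (f (r)))

normal form = (f (f (r)))


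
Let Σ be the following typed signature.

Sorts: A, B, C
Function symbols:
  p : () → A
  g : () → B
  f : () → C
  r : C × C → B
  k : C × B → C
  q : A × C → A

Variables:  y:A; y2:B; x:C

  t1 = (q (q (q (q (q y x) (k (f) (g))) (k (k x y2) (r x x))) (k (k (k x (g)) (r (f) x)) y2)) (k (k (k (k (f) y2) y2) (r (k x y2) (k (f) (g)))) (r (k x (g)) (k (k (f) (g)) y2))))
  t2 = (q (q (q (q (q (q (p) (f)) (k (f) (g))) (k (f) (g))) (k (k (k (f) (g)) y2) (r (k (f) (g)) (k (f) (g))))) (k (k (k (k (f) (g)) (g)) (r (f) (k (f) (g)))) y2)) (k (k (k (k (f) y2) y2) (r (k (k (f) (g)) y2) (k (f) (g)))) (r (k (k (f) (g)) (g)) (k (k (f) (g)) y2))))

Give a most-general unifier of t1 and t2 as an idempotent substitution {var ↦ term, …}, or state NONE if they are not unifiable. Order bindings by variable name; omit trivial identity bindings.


{x ↦ (k (f) (g)), y ↦ (q (p) (f))}


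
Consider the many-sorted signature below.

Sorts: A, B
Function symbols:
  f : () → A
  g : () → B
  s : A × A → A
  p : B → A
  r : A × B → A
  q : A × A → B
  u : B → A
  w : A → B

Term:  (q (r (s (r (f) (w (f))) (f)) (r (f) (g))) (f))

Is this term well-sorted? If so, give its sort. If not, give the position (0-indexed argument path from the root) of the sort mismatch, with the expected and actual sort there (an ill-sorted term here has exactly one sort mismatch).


ill-sorted at position [0, 1]: expected B, got A

        (f) : A
          (f) : A
        (w (f)) : B
      (r (f) (w (f))) : A
      (f) : A
    (s (r (f) (w (f))) (f)) : A
      (f) : A
      (g) : B
    (r (f) (g)) : A
  (r (s (r (f) (w (f))) (f)) (r (f) (g))) : ✗ arg 1 at [0, 1] has sort A, expected B
  (f) : A


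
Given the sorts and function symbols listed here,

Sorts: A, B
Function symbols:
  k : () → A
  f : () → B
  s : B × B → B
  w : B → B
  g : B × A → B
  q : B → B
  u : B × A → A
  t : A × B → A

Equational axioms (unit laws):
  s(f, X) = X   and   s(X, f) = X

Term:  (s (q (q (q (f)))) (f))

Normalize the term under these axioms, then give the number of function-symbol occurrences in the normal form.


size = 4

1. (s (q (q (q (f)))) (f))  →  (q (q (q (f))))
normal form: (q (q (q (f))))


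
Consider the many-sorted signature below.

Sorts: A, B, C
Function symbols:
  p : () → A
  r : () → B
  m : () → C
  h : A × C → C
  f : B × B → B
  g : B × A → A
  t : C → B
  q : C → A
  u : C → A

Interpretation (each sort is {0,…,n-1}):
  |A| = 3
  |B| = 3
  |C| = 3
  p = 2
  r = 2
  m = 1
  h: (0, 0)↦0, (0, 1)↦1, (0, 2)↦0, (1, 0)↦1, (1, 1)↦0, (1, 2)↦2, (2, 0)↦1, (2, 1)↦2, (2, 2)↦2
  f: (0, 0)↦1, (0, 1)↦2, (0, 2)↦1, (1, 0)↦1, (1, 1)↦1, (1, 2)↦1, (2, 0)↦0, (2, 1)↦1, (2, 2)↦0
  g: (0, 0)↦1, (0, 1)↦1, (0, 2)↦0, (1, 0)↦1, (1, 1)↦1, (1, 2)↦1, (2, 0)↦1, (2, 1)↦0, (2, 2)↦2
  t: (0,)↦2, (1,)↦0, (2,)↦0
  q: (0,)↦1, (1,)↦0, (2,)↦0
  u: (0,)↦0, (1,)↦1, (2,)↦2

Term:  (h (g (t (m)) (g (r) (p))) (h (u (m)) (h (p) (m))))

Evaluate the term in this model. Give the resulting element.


  m = 1
  (t (m)) = t(1,) = 0
  r = 2
  p = 2
  (g (r) (p)) = g(2, 2) = 2
  (g (t (m)) (g (r) (p))) = g(0, 2) = 0
  m = 1
  (u (m)) = u(1,) = 1
  p = 2
  m = 1
  (h (p) (m)) = h(2, 1) = 2
  (h (u (m)) (h (p) (m))) = h(1, 2) = 2
  (h (g (t (m)) (g (r) (p))) (h (u (m)) (h (p) (m)))) = h(0, 2) = 0

value = 0


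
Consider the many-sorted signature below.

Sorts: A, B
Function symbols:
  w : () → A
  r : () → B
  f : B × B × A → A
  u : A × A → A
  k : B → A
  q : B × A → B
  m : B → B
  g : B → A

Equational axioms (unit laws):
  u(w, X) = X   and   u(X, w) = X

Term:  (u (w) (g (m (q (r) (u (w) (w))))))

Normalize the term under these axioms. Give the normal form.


normal form = (g (m (q (r) (w))))

1. (u (w) (g (m (q (r) (u (w) (w))))))  →  (g (m (q (r) (u (w) (w)))))
2. (g (m (q (r) (u (w) (w)))))  →  (g (m (q (r) (w))))


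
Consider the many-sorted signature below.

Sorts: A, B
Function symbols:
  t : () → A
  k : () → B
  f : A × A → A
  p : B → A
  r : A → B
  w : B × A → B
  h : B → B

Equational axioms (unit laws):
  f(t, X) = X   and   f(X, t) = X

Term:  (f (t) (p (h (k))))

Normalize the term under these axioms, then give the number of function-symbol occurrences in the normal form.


size = 3

1. (f (t) (p (h (k))))  →  (p (h (k)))
normal form: (p (h (k)))


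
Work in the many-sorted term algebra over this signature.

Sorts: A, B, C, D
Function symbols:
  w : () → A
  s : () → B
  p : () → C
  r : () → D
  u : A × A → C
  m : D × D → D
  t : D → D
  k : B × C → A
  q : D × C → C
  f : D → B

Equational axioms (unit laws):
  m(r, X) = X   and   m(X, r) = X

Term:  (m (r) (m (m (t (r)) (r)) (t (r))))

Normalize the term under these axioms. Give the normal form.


normal form = (m (t (r)) (t (r)))

1. (m (r) (m (m (t (r)) (r)) (t (r))))  →  (m (m (t (r)) (r)) (t (r)))
2. (m (m (t (r)) (r)) (t (r)))  →  (m (t (r)) (t (r)))


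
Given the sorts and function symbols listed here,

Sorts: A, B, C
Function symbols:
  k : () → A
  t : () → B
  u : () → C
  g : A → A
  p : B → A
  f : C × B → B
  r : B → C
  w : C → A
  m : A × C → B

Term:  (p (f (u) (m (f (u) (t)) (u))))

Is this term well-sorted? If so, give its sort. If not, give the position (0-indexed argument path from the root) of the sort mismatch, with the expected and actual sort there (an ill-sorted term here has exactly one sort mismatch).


ill-sorted at position [0, 1, 0]: expected A, got B

    (u) : C
        (u) : C
        (t) : B
      (f (u) (t)) : B
      (u) : C
    (m (f (u) (t)) (u)) : ✗ arg 0 at [0, 1, 0] has sort B, expected A


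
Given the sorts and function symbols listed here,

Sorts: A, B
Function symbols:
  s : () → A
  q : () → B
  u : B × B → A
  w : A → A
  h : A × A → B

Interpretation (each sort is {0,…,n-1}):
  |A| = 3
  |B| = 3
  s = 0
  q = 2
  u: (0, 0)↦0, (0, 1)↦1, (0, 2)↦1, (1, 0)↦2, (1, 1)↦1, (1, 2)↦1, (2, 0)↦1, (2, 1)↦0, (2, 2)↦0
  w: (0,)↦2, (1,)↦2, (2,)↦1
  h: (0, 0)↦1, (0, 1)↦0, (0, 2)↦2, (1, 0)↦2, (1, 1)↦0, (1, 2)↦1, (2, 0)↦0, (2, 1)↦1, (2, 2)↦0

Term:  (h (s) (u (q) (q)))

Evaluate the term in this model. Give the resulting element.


  s = 0
  q = 2
  q = 2
  (u (q) (q)) = u(2, 2) = 0
  (h (s) (u (q) (q))) = h(0, 0) = 1

value = 1


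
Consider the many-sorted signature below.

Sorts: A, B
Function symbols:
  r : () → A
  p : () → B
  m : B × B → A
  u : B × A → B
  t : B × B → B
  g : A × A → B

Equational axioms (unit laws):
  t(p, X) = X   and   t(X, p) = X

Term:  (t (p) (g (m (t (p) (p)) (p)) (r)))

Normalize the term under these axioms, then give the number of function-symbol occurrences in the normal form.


size = 5

1. (t (p) (g (m (t (p) (p)) (p)) (r)))  →  (g (m (t (p) (p)) (p)) (r))
2. (g (m (t (p) (p)) (p)) (r))  →  (g (m (p) (p)) (r))
normal form: (g (m (p) (p)) (r))


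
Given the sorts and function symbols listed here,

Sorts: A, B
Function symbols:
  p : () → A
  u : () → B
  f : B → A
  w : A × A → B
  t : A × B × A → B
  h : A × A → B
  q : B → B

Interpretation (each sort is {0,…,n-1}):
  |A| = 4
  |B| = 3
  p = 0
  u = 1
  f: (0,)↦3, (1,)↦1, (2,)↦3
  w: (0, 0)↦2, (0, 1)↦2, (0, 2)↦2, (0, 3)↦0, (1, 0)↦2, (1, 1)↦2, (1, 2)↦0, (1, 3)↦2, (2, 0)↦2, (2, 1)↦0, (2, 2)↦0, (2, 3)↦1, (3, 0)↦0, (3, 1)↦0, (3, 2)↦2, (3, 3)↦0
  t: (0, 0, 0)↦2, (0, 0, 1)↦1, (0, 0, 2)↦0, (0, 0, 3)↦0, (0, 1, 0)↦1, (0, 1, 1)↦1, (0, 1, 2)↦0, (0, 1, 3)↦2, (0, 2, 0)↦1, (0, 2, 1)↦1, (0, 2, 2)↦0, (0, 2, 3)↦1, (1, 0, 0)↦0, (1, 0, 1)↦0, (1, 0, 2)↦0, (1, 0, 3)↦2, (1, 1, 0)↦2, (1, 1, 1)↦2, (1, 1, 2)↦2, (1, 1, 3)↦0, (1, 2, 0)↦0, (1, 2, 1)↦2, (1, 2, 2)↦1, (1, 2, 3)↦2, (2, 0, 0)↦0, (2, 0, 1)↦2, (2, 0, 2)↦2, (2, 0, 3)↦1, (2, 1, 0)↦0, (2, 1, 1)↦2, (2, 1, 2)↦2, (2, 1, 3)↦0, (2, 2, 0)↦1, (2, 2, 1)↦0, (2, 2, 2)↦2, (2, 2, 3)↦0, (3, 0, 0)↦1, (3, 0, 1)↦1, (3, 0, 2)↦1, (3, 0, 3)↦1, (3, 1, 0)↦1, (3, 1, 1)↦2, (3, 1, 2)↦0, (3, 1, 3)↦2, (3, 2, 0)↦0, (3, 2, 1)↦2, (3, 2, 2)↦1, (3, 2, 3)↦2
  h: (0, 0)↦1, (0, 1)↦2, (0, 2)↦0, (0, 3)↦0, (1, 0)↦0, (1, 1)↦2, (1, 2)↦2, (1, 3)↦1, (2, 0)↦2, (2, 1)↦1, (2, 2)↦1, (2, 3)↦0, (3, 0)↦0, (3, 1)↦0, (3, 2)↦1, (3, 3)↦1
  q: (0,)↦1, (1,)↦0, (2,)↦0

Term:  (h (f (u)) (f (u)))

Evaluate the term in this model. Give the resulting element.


  u = 1
  (f (u)) = f(1,) = 1
  u = 1
  (f (u)) = f(1,) = 1
  (h (f (u)) (f (u))) = h(1, 1) = 2

value = 2


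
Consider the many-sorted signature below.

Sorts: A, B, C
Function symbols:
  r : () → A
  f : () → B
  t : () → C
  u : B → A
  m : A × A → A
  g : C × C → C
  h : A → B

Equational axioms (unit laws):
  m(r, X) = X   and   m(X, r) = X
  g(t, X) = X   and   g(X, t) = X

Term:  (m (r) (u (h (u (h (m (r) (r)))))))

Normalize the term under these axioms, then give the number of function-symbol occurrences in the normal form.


1. (m (r) (u (h (u (h (m (r) (r)))))))  →  (u (h (u (h (m (r) (r))))))
2. (u (h (u (h (m (r) (r))))))  →  (u (h (u (h (r)))))
normal form: (u (h (u (h (r)))))

size = 5


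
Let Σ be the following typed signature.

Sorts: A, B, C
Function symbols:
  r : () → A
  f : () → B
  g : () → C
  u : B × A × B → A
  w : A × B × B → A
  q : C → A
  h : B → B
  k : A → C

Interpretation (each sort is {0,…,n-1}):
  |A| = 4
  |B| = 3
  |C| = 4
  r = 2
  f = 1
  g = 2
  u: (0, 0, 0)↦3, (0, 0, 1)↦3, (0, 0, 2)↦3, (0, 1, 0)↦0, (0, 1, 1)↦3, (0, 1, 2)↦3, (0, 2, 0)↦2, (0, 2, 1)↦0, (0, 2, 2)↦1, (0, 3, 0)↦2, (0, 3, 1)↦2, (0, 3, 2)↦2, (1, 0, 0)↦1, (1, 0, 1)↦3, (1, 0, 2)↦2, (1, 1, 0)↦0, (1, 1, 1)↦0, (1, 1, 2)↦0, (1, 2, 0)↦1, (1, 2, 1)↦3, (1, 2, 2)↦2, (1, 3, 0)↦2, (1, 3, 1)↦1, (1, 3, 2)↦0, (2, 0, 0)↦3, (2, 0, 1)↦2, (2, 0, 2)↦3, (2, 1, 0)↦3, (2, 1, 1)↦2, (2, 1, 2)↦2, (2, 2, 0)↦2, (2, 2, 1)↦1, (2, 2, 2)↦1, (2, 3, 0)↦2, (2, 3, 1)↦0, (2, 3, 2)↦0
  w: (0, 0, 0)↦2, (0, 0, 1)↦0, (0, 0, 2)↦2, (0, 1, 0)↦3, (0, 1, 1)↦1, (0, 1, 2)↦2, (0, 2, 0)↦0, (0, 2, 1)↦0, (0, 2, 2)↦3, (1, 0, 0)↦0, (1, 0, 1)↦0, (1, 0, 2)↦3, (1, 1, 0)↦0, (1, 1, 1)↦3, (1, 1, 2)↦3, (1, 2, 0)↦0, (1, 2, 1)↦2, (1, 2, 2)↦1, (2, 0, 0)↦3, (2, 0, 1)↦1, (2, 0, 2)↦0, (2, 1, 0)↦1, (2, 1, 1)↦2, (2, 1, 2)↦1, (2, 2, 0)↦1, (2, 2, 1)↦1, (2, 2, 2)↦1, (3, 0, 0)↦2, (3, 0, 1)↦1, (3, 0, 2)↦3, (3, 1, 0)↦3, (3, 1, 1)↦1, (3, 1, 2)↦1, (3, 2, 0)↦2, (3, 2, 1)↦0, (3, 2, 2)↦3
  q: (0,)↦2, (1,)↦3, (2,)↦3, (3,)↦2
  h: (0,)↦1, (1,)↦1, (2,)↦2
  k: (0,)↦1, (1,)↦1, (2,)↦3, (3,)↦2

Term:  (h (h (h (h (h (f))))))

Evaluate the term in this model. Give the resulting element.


value = 1

  f = 1
  (h (f)) = h(1,) = 1
  (h (h (f))) = h(1,) = 1
  (h (h (h (f)))) = h(1,) = 1
  (h (h (h (h (f))))) = h(1,) = 1
  (h (h (h (h (h (f)))))) = h(1,) = 1
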